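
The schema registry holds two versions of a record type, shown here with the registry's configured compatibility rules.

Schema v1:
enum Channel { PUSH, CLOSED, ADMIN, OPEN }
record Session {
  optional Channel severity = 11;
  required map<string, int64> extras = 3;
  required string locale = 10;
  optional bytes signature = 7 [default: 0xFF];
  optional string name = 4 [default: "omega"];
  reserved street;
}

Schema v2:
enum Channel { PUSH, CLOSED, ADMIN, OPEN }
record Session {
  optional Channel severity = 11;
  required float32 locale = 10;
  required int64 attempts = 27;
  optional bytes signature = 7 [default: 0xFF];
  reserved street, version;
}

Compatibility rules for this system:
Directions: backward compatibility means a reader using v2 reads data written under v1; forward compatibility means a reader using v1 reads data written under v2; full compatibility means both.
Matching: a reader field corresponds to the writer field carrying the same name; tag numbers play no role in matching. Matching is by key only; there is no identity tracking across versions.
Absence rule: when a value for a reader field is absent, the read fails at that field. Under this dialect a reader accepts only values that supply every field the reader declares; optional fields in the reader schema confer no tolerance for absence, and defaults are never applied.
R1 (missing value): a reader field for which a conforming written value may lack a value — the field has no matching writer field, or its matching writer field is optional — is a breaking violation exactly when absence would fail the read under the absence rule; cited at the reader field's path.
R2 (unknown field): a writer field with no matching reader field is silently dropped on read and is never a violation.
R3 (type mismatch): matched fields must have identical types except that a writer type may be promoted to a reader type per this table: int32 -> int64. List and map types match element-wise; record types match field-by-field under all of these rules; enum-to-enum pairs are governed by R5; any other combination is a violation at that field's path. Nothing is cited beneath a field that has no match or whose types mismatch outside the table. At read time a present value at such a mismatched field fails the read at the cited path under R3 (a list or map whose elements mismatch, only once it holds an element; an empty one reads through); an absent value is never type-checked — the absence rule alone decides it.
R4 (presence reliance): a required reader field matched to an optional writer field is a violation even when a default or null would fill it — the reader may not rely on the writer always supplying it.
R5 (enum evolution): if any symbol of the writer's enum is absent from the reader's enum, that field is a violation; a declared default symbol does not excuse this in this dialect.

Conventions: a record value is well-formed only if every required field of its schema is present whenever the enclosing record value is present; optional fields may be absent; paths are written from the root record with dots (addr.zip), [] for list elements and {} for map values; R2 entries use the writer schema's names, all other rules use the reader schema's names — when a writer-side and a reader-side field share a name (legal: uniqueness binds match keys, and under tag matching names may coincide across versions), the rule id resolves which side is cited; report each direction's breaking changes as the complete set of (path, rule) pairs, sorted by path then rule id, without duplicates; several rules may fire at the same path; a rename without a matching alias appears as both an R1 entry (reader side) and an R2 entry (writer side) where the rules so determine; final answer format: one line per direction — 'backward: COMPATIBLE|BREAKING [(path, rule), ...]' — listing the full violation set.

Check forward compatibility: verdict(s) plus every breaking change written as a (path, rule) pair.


forward: BREAKING [(extras, R1), (locale, R3), (name, R1), (severity, R1), (signature, R1)]

arrows below run writer -> reader for Session
forward analysis of Session with v1 as reader and v2 as writer:
  writer optional, Channel -> Channel: reader severity maps from writer severity
  extras has no writer counterpart
  writer required, float32 -> string: reader locale maps from writer locale
  writer optional, bytes -> bytes: reader signature maps from writer signature
  name has no writer counterpart
  attempts (writer side), unknown to reader
  violation R1 at extras
  violation R3 at locale
  violation R1 at name
  violation R1 at severity
  violation R1 at signature
  => 5 violation(s): forward is BREAKING for Session
checking off the Session differences that do not matter here:
  added field attempts to record Session: required int64, tag 27 (in v2 it sits immediately before signature) -> fires only in the backward direction of Session, which is not asked here
  removed field name from record Session -> fires only in the backward direction of Session, which is not asked here


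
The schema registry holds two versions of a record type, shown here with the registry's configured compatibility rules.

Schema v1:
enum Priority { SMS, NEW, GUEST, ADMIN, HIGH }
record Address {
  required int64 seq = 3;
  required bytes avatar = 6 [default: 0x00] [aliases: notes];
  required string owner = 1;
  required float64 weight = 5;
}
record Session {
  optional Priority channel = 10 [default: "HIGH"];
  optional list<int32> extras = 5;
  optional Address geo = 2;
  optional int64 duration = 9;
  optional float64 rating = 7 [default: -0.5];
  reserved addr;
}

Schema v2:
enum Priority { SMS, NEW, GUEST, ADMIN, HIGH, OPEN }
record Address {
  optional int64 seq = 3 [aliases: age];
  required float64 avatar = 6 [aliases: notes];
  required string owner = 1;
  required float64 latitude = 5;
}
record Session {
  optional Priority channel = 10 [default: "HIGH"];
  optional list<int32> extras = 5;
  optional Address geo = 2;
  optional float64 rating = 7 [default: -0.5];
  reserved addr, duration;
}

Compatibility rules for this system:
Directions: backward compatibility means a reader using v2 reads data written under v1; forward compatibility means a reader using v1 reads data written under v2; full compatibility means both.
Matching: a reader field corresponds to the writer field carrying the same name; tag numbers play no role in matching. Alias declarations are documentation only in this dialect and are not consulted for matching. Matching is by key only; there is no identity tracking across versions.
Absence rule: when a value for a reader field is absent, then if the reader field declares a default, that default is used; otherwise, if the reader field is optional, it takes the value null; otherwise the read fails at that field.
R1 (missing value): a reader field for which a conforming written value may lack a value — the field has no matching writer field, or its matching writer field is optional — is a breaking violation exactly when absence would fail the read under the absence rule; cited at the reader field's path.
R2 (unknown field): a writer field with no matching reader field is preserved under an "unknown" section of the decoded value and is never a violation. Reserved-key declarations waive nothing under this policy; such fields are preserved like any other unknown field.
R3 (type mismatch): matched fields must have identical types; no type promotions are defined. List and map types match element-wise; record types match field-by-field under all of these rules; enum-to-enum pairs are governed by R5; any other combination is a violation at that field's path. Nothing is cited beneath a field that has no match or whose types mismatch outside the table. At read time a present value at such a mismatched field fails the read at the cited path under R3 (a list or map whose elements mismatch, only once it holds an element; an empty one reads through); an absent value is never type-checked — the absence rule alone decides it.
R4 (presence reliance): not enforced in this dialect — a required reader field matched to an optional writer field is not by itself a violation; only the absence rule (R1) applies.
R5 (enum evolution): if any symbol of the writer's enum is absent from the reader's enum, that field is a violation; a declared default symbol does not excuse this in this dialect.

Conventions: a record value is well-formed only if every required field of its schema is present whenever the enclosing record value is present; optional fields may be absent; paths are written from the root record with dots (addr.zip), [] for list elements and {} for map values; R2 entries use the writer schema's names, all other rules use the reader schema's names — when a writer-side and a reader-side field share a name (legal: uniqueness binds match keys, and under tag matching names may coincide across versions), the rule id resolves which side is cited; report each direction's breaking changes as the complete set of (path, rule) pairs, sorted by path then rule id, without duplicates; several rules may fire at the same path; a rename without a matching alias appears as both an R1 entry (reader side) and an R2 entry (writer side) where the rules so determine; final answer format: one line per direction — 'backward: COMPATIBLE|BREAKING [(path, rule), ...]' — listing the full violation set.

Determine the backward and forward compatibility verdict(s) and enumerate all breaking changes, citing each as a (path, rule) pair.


backward: BREAKING [(geo.avatar, R3), (geo.latitude, R1)]; forward: BREAKING [(channel, R5), (geo.avatar, R3), (geo.seq, R1), (geo.weight, R1)]

each type pair in Session: writer, then reader
backward on Session — v2 reading data written by v1:
  channel <- channel (Priority -> Priority, writer optional)
  extras <- extras (list<int32> -> list<int32>, writer optional)
  geo <- geo (Address -> Address, writer optional)
  rating <- rating (float64 -> float64, writer optional)
  writer field duration has no reader counterpart
  geo.seq <- geo.seq (int64 -> int64, writer required)
  geo.avatar <- geo.avatar (bytes -> float64, writer required)
  geo.owner <- geo.owner (string -> string, writer required)
  geo.latitude: no writer-side match
  writer field geo.weight has no reader counterpart
  R3 fires at geo.avatar
  R1 fires at geo.latitude
  => backward verdict for Session: BREAKING, 2 violation(s)
forward on Session — v1 reading data written by v2:
  channel <- channel (Priority -> Priority, writer optional)
  extras <- extras (list<int32> -> list<int32>, writer optional)
  geo <- geo (Address -> Address, writer optional)
  duration: no writer-side match
  rating <- rating (float64 -> float64, writer optional)
  geo.seq <- geo.seq (int64 -> int64, writer optional)
  geo.avatar <- geo.avatar (float64 -> bytes, writer required)
  geo.owner <- geo.owner (string -> string, writer required)
  geo.weight: no writer-side match
  writer field geo.latitude has no reader counterpart
  R5 fires at channel
  R3 fires at geo.avatar
  R1 fires at geo.seq
  R1 fires at geo.weight
  => forward verdict for Session: BREAKING, 4 violation(s)


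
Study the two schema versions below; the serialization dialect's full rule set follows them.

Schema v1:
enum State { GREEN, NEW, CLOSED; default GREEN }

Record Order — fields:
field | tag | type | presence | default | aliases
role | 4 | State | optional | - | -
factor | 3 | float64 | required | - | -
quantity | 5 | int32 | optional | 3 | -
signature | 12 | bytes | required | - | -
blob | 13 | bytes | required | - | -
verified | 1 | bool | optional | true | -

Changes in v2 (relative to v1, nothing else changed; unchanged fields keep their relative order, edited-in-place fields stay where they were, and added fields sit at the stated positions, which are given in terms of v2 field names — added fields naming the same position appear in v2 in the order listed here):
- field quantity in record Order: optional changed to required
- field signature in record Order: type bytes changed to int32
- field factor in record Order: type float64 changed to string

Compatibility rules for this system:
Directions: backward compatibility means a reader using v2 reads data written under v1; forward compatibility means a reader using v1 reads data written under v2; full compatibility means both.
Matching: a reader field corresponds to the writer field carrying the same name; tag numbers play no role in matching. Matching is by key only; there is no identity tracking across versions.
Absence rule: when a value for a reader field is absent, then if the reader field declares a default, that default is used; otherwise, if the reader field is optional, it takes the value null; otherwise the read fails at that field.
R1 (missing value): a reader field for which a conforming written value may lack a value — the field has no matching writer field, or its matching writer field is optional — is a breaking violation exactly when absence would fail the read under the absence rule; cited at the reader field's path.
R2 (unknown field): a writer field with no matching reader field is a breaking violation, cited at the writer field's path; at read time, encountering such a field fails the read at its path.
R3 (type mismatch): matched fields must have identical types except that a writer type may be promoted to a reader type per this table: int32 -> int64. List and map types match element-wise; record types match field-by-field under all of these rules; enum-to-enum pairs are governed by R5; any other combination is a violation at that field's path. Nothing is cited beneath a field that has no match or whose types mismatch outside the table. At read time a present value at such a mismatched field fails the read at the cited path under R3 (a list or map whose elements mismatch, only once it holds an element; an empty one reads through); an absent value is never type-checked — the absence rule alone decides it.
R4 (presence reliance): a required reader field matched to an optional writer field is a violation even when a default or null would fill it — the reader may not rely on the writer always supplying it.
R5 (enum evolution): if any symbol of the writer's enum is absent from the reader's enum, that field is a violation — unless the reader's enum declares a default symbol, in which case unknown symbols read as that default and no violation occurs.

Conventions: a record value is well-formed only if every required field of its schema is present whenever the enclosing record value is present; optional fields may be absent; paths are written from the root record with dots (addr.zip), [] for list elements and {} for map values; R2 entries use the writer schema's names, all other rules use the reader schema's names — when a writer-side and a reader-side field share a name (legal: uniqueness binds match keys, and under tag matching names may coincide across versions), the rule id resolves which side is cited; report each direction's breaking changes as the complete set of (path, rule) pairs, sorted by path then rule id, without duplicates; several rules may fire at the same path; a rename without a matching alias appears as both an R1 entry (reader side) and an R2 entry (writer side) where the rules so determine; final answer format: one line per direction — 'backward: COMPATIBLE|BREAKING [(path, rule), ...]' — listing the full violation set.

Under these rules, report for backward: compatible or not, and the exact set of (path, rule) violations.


backward: BREAKING [(factor, R3), (quantity, R4), (signature, R3)]

each type pair in Order: writer, then reader
backward on Order — v2 reading data written by v1:
  writer optional, State -> State: reader role maps from writer role
  writer required, float64 -> string: reader factor maps from writer factor
  writer optional, int32 -> int32: reader quantity maps from writer quantity
  writer required, bytes -> int32: reader signature maps from writer signature
  writer required, bytes -> bytes: reader blob maps from writer blob
  writer optional, bool -> bool: reader verified maps from writer verified
  rule R3 violated at factor
  rule R4 violated at quantity
  rule R3 violated at signature
  backward on Order therefore BREAKING (3)


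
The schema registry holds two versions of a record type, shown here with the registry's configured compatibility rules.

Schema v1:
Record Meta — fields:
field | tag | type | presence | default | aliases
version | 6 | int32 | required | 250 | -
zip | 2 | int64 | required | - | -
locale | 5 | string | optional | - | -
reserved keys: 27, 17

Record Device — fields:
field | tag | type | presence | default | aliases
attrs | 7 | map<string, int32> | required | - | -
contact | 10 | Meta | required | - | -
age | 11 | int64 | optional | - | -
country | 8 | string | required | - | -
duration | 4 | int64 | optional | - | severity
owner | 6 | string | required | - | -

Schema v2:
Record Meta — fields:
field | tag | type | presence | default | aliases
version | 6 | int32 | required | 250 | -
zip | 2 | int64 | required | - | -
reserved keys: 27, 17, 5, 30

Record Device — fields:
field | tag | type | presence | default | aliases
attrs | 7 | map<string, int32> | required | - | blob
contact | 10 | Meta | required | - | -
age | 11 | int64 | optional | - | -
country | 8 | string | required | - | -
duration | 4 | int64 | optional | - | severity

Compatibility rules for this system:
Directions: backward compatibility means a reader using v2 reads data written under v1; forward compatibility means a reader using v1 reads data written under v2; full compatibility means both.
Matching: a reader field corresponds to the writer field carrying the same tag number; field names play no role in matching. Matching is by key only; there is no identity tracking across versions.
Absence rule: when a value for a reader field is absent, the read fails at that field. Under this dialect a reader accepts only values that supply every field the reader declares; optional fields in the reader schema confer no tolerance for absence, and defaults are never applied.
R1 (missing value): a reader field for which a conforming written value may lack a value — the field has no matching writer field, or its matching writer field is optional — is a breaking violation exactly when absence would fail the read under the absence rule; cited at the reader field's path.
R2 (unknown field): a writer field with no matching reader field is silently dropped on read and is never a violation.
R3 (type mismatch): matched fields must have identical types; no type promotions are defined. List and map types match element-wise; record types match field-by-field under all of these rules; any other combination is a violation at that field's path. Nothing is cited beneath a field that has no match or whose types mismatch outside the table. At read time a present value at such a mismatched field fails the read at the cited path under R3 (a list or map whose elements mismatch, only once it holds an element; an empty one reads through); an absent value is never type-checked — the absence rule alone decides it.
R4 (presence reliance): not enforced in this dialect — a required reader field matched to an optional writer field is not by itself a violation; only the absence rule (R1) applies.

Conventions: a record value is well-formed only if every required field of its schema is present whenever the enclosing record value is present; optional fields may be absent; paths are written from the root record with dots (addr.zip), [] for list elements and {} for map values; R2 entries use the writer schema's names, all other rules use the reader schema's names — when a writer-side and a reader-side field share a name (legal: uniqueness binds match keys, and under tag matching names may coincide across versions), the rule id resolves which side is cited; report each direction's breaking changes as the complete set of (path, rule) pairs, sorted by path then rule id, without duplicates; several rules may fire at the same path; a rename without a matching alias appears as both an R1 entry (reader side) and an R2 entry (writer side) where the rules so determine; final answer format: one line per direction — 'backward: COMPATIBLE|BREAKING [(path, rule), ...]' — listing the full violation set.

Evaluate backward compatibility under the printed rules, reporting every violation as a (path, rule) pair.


backward: BREAKING [(age, R1), (duration, R1)]

the writer's type comes first in each Device pair
backward analysis of Device with v2 as reader and v1 as writer:
  attrs: paired with writer attrs (map<string, int32> -> map<string, int32>; writer required)
  contact: paired with writer contact (Meta -> Meta; writer required)
  age: paired with writer age (int64 -> int64; writer optional)
  country: paired with writer country (string -> string; writer required)
  duration: paired with writer duration (int64 -> int64; writer optional)
  writer owner: unknown to reader
  contact.version: paired with writer contact.version (int32 -> int32; writer required)
  contact.zip: paired with writer contact.zip (int64 -> int64; writer required)
  writer contact.locale: unknown to reader
  violation R1 at age
  violation R1 at duration
  => backward: BREAKING (2)
the other Device changes do not affect what is asked:
  removed field owner from record Device -> affects forward compatibility only, which is not asked


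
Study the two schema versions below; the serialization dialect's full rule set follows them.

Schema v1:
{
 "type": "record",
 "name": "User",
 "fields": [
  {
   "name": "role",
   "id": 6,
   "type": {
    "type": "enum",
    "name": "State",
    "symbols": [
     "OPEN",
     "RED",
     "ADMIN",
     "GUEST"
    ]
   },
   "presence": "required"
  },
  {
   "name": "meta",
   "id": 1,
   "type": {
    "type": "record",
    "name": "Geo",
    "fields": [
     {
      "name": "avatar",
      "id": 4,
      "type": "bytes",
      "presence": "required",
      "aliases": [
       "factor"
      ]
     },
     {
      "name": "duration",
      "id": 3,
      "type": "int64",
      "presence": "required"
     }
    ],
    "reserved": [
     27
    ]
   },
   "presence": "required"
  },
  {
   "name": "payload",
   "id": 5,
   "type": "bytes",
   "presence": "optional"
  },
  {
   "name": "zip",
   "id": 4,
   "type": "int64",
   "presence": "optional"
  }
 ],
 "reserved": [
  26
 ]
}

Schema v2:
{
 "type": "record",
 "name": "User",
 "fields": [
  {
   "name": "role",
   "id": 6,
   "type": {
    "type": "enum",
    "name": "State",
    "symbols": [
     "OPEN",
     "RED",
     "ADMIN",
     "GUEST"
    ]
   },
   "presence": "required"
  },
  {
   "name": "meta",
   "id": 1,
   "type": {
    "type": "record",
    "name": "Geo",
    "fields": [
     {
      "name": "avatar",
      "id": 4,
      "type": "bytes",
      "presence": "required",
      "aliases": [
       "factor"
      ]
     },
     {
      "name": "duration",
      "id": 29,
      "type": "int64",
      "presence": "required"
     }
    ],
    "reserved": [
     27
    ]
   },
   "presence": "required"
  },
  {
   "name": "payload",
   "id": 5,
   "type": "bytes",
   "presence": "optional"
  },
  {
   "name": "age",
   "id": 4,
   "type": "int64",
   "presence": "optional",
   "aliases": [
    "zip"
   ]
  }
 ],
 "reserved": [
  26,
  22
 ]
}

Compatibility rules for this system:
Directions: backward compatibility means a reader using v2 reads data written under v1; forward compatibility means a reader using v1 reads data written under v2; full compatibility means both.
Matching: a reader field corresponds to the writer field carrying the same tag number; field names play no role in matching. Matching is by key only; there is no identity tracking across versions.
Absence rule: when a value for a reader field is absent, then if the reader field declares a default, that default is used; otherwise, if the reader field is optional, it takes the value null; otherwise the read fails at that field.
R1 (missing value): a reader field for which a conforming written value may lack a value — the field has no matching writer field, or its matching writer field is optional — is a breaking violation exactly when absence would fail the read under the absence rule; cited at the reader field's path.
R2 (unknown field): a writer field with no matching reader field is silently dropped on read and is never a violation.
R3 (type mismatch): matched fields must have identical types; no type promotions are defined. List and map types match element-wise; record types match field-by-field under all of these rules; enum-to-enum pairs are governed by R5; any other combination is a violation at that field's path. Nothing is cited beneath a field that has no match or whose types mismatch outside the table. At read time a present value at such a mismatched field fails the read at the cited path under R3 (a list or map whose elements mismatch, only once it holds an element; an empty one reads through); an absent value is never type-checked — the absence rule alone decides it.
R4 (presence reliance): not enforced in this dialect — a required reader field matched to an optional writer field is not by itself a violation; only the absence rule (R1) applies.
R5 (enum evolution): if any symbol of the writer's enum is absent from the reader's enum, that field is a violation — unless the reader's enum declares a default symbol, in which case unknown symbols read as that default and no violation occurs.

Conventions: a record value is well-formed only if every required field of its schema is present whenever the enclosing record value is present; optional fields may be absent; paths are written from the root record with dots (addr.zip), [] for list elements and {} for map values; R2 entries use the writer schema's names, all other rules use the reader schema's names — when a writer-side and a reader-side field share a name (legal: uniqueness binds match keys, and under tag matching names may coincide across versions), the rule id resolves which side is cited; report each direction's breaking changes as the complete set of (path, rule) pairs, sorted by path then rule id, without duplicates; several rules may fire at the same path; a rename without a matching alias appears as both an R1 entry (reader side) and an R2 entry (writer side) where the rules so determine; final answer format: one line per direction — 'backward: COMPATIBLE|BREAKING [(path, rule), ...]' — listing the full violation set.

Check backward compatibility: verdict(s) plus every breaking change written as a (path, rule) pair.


the writer's type comes first in each User pair
backward analysis of User with v2 as reader and v1 as writer:
  State -> State, writer required: role aligns to role
  Geo -> Geo, writer required: meta aligns to meta
  bytes -> bytes, writer optional: payload aligns to payload
  int64 -> int64, writer optional: age aligns to zip
  bytes -> bytes, writer required: meta.avatar aligns to meta.avatar
  meta.duration: no writer-side match
  writer field meta.duration has no reader counterpart
  rule R1 violated at meta.duration
  => backward: BREAKING (1)
diffs on User not affecting the asked answer:
  renamed field zip to age in record User (alias zip declared on the renamed field) -> triggers nothing under User's printed rules — same verdict

backward: BREAKING [(meta.duration, R1)]


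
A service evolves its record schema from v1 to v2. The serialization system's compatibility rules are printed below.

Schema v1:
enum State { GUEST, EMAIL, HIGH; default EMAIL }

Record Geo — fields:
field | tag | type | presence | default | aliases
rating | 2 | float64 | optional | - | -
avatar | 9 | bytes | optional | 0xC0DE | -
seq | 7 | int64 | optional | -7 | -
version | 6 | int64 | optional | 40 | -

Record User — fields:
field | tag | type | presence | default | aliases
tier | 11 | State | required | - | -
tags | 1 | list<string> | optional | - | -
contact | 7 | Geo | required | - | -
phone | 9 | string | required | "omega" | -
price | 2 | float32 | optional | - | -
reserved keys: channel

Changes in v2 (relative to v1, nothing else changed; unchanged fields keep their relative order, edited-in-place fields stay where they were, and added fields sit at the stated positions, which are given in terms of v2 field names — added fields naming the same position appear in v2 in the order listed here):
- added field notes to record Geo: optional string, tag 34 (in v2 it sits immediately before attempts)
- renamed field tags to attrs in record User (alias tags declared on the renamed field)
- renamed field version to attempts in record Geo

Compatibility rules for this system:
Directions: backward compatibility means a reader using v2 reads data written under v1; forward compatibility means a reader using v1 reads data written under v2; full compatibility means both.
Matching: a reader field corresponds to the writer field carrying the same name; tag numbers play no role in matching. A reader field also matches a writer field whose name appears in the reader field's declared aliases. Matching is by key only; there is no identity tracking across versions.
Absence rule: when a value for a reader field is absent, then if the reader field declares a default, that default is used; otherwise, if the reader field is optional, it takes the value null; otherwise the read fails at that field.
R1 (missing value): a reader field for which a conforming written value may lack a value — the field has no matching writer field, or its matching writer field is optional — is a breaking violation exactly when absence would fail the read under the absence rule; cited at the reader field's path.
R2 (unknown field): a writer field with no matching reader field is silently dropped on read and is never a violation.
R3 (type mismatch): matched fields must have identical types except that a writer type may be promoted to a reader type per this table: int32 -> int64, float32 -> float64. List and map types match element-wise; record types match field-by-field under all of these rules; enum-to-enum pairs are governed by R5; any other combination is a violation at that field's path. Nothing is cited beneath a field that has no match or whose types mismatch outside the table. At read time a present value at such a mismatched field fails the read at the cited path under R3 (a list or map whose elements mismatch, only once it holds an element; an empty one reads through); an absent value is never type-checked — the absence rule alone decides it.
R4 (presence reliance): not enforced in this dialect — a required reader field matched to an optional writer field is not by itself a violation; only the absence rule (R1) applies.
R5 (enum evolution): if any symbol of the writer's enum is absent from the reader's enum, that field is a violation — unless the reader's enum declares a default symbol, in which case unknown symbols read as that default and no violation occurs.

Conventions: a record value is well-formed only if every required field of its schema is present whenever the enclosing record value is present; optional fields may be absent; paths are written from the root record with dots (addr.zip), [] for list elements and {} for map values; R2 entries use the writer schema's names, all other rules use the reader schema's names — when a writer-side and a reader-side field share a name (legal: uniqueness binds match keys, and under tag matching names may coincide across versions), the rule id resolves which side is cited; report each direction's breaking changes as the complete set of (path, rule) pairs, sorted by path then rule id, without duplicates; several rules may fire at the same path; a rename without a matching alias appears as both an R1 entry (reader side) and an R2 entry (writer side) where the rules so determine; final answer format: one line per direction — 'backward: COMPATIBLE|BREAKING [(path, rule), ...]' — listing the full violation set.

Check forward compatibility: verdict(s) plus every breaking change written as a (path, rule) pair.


in User below, arrows point writer -> reader
checking forward for User: reader v1 against writer v2:
  writer required, State -> State: reader tier maps from writer tier
  tags: no writer match
  writer required, Geo -> Geo: reader contact maps from writer contact
  writer required, string -> string: reader phone maps from writer phone
  writer optional, float32 -> float32: reader price maps from writer price
  attrs (writer side), unknown to reader
  writer optional, float64 -> float64: reader contact.rating maps from writer contact.rating
  writer optional, bytes -> bytes: reader contact.avatar maps from writer contact.avatar
  writer optional, int64 -> int64: reader contact.seq maps from writer contact.seq
  contact.version: no writer match
  contact.notes (writer side), unknown to reader
  contact.attempts (writer side), unknown to reader
  => forward: COMPATIBLE
diffs on User not affecting the asked answer:
  added field notes to record Geo: optional string, tag 34 (in v2 it sits immediately before attempts) -> fires no rule on User, leaving the asked answer as it is
  renamed field tags to attrs in record User (alias tags declared on the renamed field) -> fires no rule on User, leaving the asked answer as it is
  renamed field version to attempts in record Geo -> fires no rule on User, leaving the asked answer as it is

forward: COMPATIBLE []


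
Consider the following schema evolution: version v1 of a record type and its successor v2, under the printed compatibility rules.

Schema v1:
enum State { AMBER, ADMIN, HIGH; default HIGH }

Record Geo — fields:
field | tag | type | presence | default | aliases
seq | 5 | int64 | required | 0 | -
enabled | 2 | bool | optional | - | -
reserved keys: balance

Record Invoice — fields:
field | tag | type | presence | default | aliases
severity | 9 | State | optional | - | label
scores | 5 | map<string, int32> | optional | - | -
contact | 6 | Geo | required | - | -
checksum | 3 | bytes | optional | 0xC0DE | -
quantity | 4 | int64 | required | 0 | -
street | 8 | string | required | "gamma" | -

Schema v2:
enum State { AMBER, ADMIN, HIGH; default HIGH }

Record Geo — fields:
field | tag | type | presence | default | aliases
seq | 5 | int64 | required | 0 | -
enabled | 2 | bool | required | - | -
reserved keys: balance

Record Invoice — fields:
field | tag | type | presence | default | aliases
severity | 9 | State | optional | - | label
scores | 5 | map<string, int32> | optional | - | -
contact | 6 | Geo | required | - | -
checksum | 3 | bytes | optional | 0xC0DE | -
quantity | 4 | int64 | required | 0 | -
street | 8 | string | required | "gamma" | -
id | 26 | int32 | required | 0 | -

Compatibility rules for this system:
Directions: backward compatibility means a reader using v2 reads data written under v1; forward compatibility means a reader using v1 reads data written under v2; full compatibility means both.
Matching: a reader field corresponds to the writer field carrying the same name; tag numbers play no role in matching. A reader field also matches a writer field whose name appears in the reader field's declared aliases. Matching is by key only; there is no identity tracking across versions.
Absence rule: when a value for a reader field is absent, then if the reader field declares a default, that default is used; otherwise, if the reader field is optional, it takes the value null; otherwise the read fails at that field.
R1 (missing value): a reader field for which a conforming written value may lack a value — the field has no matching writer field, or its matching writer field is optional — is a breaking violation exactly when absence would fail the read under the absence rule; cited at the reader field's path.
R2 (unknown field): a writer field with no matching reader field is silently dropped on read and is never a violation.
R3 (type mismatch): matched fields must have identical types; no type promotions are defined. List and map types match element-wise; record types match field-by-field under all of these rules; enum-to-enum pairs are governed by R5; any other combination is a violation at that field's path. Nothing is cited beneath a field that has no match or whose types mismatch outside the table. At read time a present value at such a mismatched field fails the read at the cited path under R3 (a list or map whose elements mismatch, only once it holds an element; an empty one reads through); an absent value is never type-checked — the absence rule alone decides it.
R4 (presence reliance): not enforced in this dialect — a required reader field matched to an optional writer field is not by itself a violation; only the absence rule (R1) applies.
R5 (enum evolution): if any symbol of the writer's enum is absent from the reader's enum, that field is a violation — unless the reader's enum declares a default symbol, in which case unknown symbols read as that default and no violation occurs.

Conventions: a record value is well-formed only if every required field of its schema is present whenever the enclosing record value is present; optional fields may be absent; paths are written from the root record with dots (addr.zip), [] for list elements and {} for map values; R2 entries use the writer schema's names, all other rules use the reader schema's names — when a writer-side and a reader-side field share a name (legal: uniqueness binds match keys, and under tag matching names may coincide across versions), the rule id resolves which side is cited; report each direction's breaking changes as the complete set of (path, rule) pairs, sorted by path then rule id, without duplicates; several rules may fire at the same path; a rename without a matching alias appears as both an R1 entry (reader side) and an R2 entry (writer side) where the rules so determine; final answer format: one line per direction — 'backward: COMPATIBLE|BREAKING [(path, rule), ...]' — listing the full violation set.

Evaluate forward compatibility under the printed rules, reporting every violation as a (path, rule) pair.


in Invoice below, arrows point writer -> reader
checking forward for Invoice: reader v1 against writer v2:
  severity <- severity (State -> State, writer optional)
  scores <- scores (map<string, int32> -> map<string, int32>, writer optional)
  contact <- contact (Geo -> Geo, writer required)
  checksum <- checksum (bytes -> bytes, writer optional)
  quantity <- quantity (int64 -> int64, writer required)
  street <- street (string -> string, writer required)
  writer field id has no reader counterpart
  contact.seq <- contact.seq (int64 -> int64, writer required)
  contact.enabled <- contact.enabled (bool -> bool, writer required)
  => forward: COMPATIBLE
the rest of the Invoice diff is inert for this question:
  added field id to record Invoice: required int32, tag 26, default 0 (in v2 it sits last) -> no rule fires on it in Invoice's dialect; the asked verdict holds
  field enabled in record Geo: optional changed to required -> fires only in the backward direction of Invoice, which is not asked here

forward: COMPATIBLE []


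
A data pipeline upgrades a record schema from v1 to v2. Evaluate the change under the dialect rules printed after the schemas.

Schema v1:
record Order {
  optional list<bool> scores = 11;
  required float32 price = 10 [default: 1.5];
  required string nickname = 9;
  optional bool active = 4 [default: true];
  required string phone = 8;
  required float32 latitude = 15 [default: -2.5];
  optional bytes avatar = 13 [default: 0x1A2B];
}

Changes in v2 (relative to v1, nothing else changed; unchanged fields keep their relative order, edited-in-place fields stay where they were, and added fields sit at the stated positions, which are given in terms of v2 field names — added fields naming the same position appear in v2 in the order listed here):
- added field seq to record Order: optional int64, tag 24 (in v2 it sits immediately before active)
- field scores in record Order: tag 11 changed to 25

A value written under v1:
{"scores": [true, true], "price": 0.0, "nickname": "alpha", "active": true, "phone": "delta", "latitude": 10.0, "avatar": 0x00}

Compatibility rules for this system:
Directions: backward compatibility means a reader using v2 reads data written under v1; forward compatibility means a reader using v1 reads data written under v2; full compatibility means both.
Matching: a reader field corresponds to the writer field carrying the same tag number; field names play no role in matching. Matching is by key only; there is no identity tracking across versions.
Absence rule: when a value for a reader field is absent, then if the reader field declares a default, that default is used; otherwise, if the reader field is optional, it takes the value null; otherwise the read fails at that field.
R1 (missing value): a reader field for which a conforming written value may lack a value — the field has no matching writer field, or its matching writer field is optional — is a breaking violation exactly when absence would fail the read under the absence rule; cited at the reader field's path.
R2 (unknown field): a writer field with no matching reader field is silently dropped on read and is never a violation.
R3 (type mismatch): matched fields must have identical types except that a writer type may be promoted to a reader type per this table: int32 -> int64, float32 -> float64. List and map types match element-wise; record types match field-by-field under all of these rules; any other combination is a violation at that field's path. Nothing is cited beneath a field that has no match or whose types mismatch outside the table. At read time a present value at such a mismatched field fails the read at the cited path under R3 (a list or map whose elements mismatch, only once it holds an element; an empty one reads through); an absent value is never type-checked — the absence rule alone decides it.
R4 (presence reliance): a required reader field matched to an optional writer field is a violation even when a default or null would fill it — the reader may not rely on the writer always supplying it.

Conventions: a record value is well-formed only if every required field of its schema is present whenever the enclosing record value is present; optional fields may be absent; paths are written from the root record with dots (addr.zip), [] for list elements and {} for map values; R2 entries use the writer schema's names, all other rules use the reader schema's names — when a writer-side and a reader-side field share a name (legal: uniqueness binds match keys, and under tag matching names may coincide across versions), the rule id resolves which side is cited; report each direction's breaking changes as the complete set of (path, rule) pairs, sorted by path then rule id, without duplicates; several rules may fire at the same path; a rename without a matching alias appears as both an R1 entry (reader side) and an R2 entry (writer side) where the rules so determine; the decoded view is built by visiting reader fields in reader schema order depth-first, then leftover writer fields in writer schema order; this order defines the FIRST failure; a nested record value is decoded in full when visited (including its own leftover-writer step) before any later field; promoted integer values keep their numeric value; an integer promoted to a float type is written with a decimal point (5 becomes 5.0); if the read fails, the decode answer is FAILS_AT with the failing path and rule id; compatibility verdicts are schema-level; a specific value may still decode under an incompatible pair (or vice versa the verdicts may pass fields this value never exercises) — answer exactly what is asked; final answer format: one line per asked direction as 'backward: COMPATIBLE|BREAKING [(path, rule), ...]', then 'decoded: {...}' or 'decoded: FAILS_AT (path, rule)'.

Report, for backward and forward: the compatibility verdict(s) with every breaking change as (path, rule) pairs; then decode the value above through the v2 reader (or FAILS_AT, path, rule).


the writer's type comes first in each Order pair
backward analysis of Order with v2 as reader and v1 as writer:
  scores has no writer counterpart
  float32 -> float32, writer required: price aligns to price
  string -> string, writer required: nickname aligns to nickname
  seq has no writer counterpart
  bool -> bool, writer optional: active aligns to active
  string -> string, writer required: phone aligns to phone
  float32 -> float32, writer required: latitude aligns to latitude
  bytes -> bytes, writer optional: avatar aligns to avatar
  writer field scores has no reader counterpart
  => backward: COMPATIBLE
forward analysis of Order with v1 as reader and v2 as writer:
  scores has no writer counterpart
  float32 -> float32, writer required: price aligns to price
  string -> string, writer required: nickname aligns to nickname
  bool -> bool, writer optional: active aligns to active
  string -> string, writer required: phone aligns to phone
  float32 -> float32, writer required: latitude aligns to latitude
  bytes -> bytes, writer optional: avatar aligns to avatar
  writer field scores has no reader counterpart
  writer field seq has no reader counterpart
  => forward: COMPATIBLE
decode walk for Order under reader schema v2:
  scores := null (not supplied -> null)
  price := 0.0
  nickname := "alpha"
  seq := null (not supplied -> null)
  active := true
  phone := "delta"
  latitude := 10.0
  avatar := 0x00
  writer scores: unmatched, discarded
  => decoded: {"scores": null, "price": 0.0, "nickname": "alpha", "seq": null, "active": true, "phone": "delta", "latitude": 10.0, "avatar": 0x00}

backward: COMPATIBLE []; forward: COMPATIBLE []; decoded: {"scores": null, "price": 0.0, "nickname": "alpha", "seq": null, "active": true, "phone": "delta", "latitude": 10.0, "avatar": 0x00}
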